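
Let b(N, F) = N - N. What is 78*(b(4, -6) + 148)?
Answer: 11544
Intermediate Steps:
b(N, F) = 0
78*(b(4, -6) + 148) = 78*(0 + 148) = 78*148 = 11544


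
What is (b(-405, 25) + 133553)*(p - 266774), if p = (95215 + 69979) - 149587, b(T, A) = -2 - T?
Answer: -33645326652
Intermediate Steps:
p = 15607 (p = 165194 - 149587 = 15607)
(b(-405, 25) + 133553)*(p - 266774) = ((-2 - 1*(-405)) + 133553)*(15607 - 266774) = ((-2 + 405) + 133553)*(-251167) = (403 + 133553)*(-251167) = 133956*(-251167) = -33645326652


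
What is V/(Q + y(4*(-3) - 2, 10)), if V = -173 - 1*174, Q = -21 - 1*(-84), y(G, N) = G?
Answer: -347/49 ≈ -7.0816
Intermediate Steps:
Q = 63 (Q = -21 + 84 = 63)
V = -347 (V = -173 - 174 = -347)
V/(Q + y(4*(-3) - 2, 10)) = -347/(63 + (4*(-3) - 2)) = -347/(63 + (-12 - 2)) = -347/(63 - 14) = -347/49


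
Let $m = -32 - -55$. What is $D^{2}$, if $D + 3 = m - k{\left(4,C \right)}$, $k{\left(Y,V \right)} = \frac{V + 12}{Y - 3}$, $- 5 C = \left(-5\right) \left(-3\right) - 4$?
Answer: $\frac{2601}{25} \approx 104.04$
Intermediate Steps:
$C = - \frac{11}{5}$ ($C = - \frac{\left(-5\right) \left(-3\right) - 4}{5} = - \frac{15 - 4}{5} = \left(- \frac{1}{5}\right) 11 = - \frac{11}{5} \approx -2.2$)
$k{\left(Y,V \right)} = \frac{12 + V}{-3 + Y}$
$m = 23$ ($m = -32 + 55 = 23$)
$D = \frac{51}{5}$ ($D = -3 + \left(23 - \frac{12 - \frac{11}{5}}{-3 + 4}\right) = -3 + \left(23 - 1^{-1} \cdot \frac{49}{5}\right) = -3 + \left(23 - 1 \cdot \frac{49}{5}\right) = -3 + \left(23 - \frac{49}{5}\right) = -3 + \frac{66}{5} = \frac{51}{5} \approx 10.2$)
$D^{2} = \left(\frac{51}{5}\right)^{2} = \frac{2601}{25}$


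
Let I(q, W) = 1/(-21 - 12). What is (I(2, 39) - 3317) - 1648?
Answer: -163846/33 ≈ -4965.0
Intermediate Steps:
I(q, W) = -1/33 (I(q, W) = 1/(-33) = -1/33)
(I(2, 39) - 3317) - 1648 = (-1/33 - 3317) - 1648 = -109462/33 - 1648 = -163846/33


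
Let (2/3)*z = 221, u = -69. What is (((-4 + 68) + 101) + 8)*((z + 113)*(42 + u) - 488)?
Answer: -4321367/2 ≈ -2.1607e+6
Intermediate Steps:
z = 663/2 (z = (3/2)*221 = 663/2 ≈ 331.50)
(((-4 + 68) + 101) + 8)*((z + 113)*(42 + u) - 488) = (((-4 + 68) + 101) + 8)*((663/2 + 113)*(42 - 69) - 488) = ((64 + 101) + 8)*((889/2)*(-27) - 488) = (165 + 8)*(-24003/2 - 488) = 173*(-24979/2) = -4321367/2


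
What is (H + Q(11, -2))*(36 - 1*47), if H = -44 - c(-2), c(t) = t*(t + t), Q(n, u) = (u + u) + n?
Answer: 495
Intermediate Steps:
Q(n, u) = n + 2*u (Q(n, u) = 2*u + n = n + 2*u)
c(t) = 2*t² (c(t) = t*(2*t) = 2*t²)
H = -52 (H = -44 - 2*(-2)² = -44 - 2*4 = -44 - 1*8 = -44 - 8 = -52)
(H + Q(11, -2))*(36 - 1*47) = (-52 + (11 + 2*(-2)))*(36 - 1*47) = (-52 + (11 - 4))*(36 - 47) = (-52 + 7)*(-11) = -45*(-11) = 495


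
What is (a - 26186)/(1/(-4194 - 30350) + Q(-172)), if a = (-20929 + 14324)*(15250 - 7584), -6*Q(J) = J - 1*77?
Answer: -134615619008/110275 ≈ -1.2207e+6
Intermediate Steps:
Q(J) = 77/6 - J/6 (Q(J) = -(J - 1*77)/6 = -(J - 77)/6 = -(-77 + J)/6 = 77/6 - J/6)
a = -50633930 (a = -6605*7666 = -50633930)
(a - 26186)/(1/(-4194 - 30350) + Q(-172)) = (-50633930 - 26186)/(1/(-4194 - 30350) + (77/6 - ⅙*(-172))) = -50660116/(1/(-34544) + (77/6 + 86/3)) = -50660116/(-1/34544 + 83/2) = -50660116/1433575/34544 = -50660116*34544/1433575 = -134615619008/110275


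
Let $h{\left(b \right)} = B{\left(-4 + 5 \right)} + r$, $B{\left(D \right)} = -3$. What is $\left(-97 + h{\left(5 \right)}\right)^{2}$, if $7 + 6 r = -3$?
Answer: $\frac{93025}{9} \approx 10336.0$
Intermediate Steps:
$r = - \frac{5}{3}$ ($r = - \frac{7}{6} + \frac{1}{6} \left(-3\right) = - \frac{7}{6} - \frac{1}{2} = - \frac{5}{3} \approx -1.6667$)
$h{\left(b \right)} = - \frac{14}{3}$ ($h{\left(b \right)} = -3 - \frac{5}{3} = - \frac{14}{3}$)
$\left(-97 + h{\left(5 \right)}\right)^{2} = \left(-97 - \frac{14}{3}\right)^{2} = \left(- \frac{305}{3}\right)^{2} = \frac{93025}{9}$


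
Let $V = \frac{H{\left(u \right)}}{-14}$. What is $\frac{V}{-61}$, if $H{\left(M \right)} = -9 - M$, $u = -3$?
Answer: $- \frac{3}{427} \approx -0.0070258$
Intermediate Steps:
$V = \frac{3}{7}$ ($V = \frac{-9 - -3}{-14} = \left(-9 + 3\right) \left(- \frac{1}{14}\right) = \left(-6\right) \left(- \frac{1}{14}\right) = \frac{3}{7} \approx 0.42857$)
$\frac{V}{-61} = \frac{3}{7 \left(-61\right)} = \frac{3}{7} \left(- \frac{1}{61}\right) = - \frac{3}{427}$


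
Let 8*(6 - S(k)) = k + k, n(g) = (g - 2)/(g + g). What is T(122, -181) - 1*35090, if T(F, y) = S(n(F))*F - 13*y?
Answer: -32020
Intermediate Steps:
n(g) = (-2 + g)/(2*g) (n(g) = (-2 + g)/((2*g)) = (-2 + g)*(1/(2*g)) = (-2 + g)/(2*g))
S(k) = 6 - k/4 (S(k) = 6 - (k + k)/8 = 6 - k/4)
T(F, y) = -13*y + F*(6 - (-2 + F)/(8*F)) (T(F, y) = (6 - (-2 + F)/(8*F))*F - 13*y = F*(6 - (-2 + F)/(8*F)) - 13*y = -13*y + F*(6 - (-2 + F)/(8*F)))
T(122, -181) - 1*35090 = (1/4 - 13*(-181) + (47/8)*122) - 1*35090 = (1/4 + 2353 + 2867/4) - 35090 = 3070 - 35090 = -32020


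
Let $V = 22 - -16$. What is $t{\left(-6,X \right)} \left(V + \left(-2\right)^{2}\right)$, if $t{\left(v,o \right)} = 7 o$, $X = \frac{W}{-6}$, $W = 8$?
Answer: $-392$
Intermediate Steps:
$X = - \frac{4}{3}$ ($X = \frac{8}{-6} = 8 \left(- \frac{1}{6}\right) = - \frac{4}{3} \approx -1.3333$)
$V = 38$ ($V = 22 + 16 = 38$)
$t{\left(-6,X \right)} \left(V + \left(-2\right)^{2}\right) = 7 \left(- \frac{4}{3}\right) \left(38 + \left(-2\right)^{2}\right) = - \frac{28 \left(38 + 4\right)}{3} = \left(- \frac{28}{3}\right) 42 = -392$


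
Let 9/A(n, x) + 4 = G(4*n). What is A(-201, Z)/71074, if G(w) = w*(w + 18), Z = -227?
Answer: 9/44914503560 ≈ 2.0038e-10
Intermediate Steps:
G(w) = w*(18 + w)
A(n, x) = 9/(-4 + 4*n*(18 + 4*n)) (A(n, x) = 9/(-4 + (4*n)*(18 + 4*n)) = 9/(-4 + 4*n*(18 + 4*n)))
A(-201, Z)/71074 = (9/(4*(-1 + 2*(-201)*(9 + 2*(-201)))))/71074 = (9/(4*(-1 + 2*(-201)*(9 - 402))))*(1/71074) = (9/(4*(-1 + 2*(-201)*(-393))))*(1/71074) = (9/(4*(-1 + 157986)))*(1/71074) = ((9/4)/157985)*(1/71074) = ((9/4)*(1/157985))*(1/71074) = (9/631940)*(1/71074) = 9/44914503560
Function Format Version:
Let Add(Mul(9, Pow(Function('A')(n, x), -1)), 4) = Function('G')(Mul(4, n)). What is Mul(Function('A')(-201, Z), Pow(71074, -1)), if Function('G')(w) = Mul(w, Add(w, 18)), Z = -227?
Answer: Rational(9, 44914503560) ≈ 2.0038e-10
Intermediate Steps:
Function('G')(w) = Mul(w, Add(18, w))
Function('A')(n, x) = Mul(9, Pow(Add(-4, Mul(4, n, Add(18, Mul(4, n)))), -1)) (Function('A')(n, x) = Mul(9, Pow(Add(-4, Mul(Mul(4, n), Add(18, Mul(4, n)))), -1)) = Mul(9, Pow(Add(-4, Mul(4, n, Add(18, Mul(4, n)))), -1)))
Mul(Function('A')(-201, Z), Pow(71074, -1)) = Mul(Mul(Rational(9, 4), Pow(Add(-1, Mul(2, -201, Add(9, Mul(2, -201)))), -1)), Pow(71074, -1)) = Mul(Mul(Rational(9, 4), Pow(Add(-1, Mul(2, -201, Add(9, -402))), -1)), Rational(1, 71074)) = Mul(Mul(Rational(9, 4), Pow(Add(-1, Mul(2, -201, -393)), -1)), Rational(1, 71074)) = Mul(Mul(Rational(9, 4), Pow(Add(-1, 157986), -1)), Rational(1, 71074)) = Mul(Mul(Rational(9, 4), Pow(157985, -1)), Rational(1, 71074)) = Mul(Mul(Rational(9, 4), Rational(1, 157985)), Rational(1, 71074)) = Mul(Rational(9, 631940), Rational(1, 71074)) = Rational(9, 44914503560)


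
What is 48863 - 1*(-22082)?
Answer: 70945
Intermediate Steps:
48863 - 1*(-22082) = 48863 + 22082 = 70945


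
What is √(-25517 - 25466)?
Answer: I*√50983 ≈ 225.79*I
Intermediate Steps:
√(-25517 - 25466) = √(-50983) = I*√50983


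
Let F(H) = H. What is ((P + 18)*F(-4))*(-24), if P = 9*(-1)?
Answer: 864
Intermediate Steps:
P = -9
((P + 18)*F(-4))*(-24) = ((-9 + 18)*(-4))*(-24) = (9*(-4))*(-24) = -36*(-24) = 864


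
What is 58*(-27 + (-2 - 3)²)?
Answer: -116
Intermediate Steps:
58*(-27 + (-2 - 3)²) = 58*(-27 + (-5)²) = 58*(-27 + 25) = 58*(-2) = -116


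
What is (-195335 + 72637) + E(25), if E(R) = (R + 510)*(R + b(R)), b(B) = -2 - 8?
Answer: -114673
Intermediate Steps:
b(B) = -10
E(R) = (-10 + R)*(510 + R) (E(R) = (R + 510)*(R - 10) = (510 + R)*(-10 + R) = (-10 + R)*(510 + R))
(-195335 + 72637) + E(25) = (-195335 + 72637) + (-5100 + 25**2 + 500*25) = -122698 + (-5100 + 625 + 12500) = -122698 + 8025 = -114673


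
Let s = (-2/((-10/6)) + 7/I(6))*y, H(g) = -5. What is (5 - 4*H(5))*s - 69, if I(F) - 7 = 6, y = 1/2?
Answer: -1229/26 ≈ -47.269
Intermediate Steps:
y = ½ ≈ 0.50000
I(F) = 13 (I(F) = 7 + 6 = 13)
s = 113/130 (s = (-2/((-10/6)) + 7/13)*(½) = (-2/((-10*⅙)) + 7*(1/13))*(½) = (-2/(-5/3) + 7/13)*(½) = (-2*(-⅗) + 7/13)*(½) = (6/5 + 7/13)*(½) = (113/65)*(½) = 113/130 ≈ 0.86923)
(5 - 4*H(5))*s - 69 = (5 - 4*(-5))*(113/130) - 69 = (5 + 20)*(113/130) - 69 = 25*(113/130) - 69 = 565/26 - 69 = -1229/26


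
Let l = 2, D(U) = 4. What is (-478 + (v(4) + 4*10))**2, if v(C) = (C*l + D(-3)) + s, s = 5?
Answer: 177241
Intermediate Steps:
v(C) = 9 + 2*C (v(C) = (C*2 + 4) + 5 = (2*C + 4) + 5 = (4 + 2*C) + 5 = 9 + 2*C)
(-478 + (v(4) + 4*10))**2 = (-478 + ((9 + 2*4) + 4*10))**2 = (-478 + ((9 + 8) + 40))**2 = (-478 + (17 + 40))**2 = (-478 + 57)**2 = (-421)**2 = 177241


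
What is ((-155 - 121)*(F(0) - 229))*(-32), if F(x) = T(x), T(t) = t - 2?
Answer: -2040192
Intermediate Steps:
T(t) = -2 + t
F(x) = -2 + x
((-155 - 121)*(F(0) - 229))*(-32) = ((-155 - 121)*((-2 + 0) - 229))*(-32) = -276*(-2 - 229)*(-32) = -276*(-231)*(-32) = 63756*(-32) = -2040192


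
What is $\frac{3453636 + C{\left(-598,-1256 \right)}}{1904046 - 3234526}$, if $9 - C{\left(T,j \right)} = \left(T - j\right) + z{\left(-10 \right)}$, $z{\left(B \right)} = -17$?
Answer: $- \frac{863251}{332620} \approx -2.5953$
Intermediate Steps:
$C{\left(T,j \right)} = 26 + j - T$ ($C{\left(T,j \right)} = 9 - \left(\left(T - j\right) - 17\right) = 9 - \left(-17 + T - j\right) = 9 + \left(17 + j - T\right) = 26 + j - T$)
$\frac{3453636 + C{\left(-598,-1256 \right)}}{1904046 - 3234526} = \frac{3453636 - 632}{1904046 - 3234526} = \frac{3453636 + \left(26 - 1256 + 598\right)}{-1330480} = \left(3453636 - 632\right) \left(- \frac{1}{1330480}\right) = 3453004 \left(- \frac{1}{1330480}\right) = - \frac{863251}{332620}$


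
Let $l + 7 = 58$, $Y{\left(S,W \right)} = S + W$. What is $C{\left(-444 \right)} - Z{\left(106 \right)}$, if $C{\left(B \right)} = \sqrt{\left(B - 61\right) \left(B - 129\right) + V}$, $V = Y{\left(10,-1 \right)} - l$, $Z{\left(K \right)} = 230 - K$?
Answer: $-124 + 3 \sqrt{32147} \approx 413.89$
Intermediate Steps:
$l = 51$ ($l = -7 + 58 = 51$)
$V = -42$ ($V = \left(10 - 1\right) - 51 = 9 - 51 = -42$)
$C{\left(B \right)} = \sqrt{-42 + \left(-129 + B\right) \left(-61 + B\right)}$ ($C{\left(B \right)} = \sqrt{\left(B - 61\right) \left(B - 129\right) - 42} = \sqrt{\left(-61 + B\right) \left(-129 + B\right) - 42} = \sqrt{\left(-129 + B\right) \left(-61 + B\right) - 42} = \sqrt{-42 + \left(-129 + B\right) \left(-61 + B\right)}$)
$C{\left(-444 \right)} - Z{\left(106 \right)} = \sqrt{7827 + \left(-444\right)^{2} - -84360} - \left(230 - 106\right) = \sqrt{7827 + 197136 + 84360} - \left(230 - 106\right) = \sqrt{289323} - 124 = 3 \sqrt{32147} - 124 = -124 + 3 \sqrt{32147}$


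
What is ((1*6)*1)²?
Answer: 36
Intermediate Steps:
((1*6)*1)² = (6*1)² = 6² = 36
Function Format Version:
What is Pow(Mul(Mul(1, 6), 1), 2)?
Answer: 36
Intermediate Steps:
Pow(Mul(Mul(1, 6), 1), 2) = Pow(Mul(6, 1), 2) = Pow(6, 2) = 36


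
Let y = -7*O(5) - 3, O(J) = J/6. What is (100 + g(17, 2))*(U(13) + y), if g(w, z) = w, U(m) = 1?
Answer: -1833/2 ≈ -916.50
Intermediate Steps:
O(J) = J/6 (O(J) = J*(⅙) = J/6)
y = -53/6 (y = -7*5/6 - 3 = -7*⅚ - 3 = -35/6 - 3 = -53/6 ≈ -8.8333)
(100 + g(17, 2))*(U(13) + y) = (100 + 17)*(1 - 53/6) = 117*(-47/6) = -1833/2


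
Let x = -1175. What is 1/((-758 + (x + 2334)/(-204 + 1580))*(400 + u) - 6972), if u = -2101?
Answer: 1376/1762591677 ≈ 7.8067e-7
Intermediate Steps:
1/((-758 + (x + 2334)/(-204 + 1580))*(400 + u) - 6972) = 1/((-758 + (-1175 + 2334)/(-204 + 1580))*(400 - 2101) - 6972) = 1/((-758 + 1159/1376)*(-1701) - 6972) = 1/(-1041849/1376*(-1701) - 6972) = 1/(1772185149/1376 - 6972) = 1/(1762591677/1376) = 1376/1762591677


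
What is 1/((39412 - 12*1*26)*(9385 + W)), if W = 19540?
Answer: 1/1130967500 ≈ 8.8420e-10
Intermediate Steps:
1/((39412 - 12*1*26)*(9385 + W)) = 1/((39412 - 12*1*26)*(9385 + 19540)) = 1/((39412 - 12*26)*28925) = 1/((39412 - 312)*28925) = 1/(39100*28925) = 1/1130967500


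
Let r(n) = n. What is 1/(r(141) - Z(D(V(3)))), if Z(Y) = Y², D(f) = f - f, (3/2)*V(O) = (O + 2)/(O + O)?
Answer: 1/141 ≈ 0.0070922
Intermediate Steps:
V(O) = (2 + O)/(3*O) (V(O) = 2*((O + 2)/(O + O))/3 = 2*((2 + O)/((2*O)))/3 = 2*((2 + O)*(1/(2*O)))/3 = 2*((2 + O)/(2*O))/3 = (2 + O)/(3*O))
D(f) = 0
1/(r(141) - Z(D(V(3)))) = 1/(141 - 1*0²) = 1/(141 - 1*0) = 1/(141 + 0) = 1/141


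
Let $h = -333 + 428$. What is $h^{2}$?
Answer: $9025$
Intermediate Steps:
$h = 95$
$h^{2} = 95^{2} = 9025$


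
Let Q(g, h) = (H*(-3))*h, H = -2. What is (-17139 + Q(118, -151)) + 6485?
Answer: -11560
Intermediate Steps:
Q(g, h) = 6*h (Q(g, h) = (-2*(-3))*h = 6*h)
(-17139 + Q(118, -151)) + 6485 = (-17139 + 6*(-151)) + 6485 = (-17139 - 906) + 6485 = -18045 + 6485 = -11560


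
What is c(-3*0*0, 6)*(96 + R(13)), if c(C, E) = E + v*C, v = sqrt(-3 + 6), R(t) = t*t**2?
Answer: 13758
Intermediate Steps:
R(t) = t**3
v = sqrt(3) ≈ 1.7320
c(C, E) = E + C*sqrt(3) (c(C, E) = E + sqrt(3)*C = E + C*sqrt(3))
c(-3*0*0, 6)*(96 + R(13)) = (6 + (-3*0*0)*sqrt(3))*(96 + 13**3) = (6 + (0*0)*sqrt(3))*(96 + 2197) = (6 + 0*sqrt(3))*2293 = (6 + 0)*2293 = 6*2293 = 13758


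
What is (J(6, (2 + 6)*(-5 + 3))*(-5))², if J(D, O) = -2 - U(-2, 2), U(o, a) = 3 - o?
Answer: 1225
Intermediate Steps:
J(D, O) = -7 (J(D, O) = -2 - (3 - 1*(-2)) = -2 - (3 + 2) = -2 - 1*5 = -2 - 5 = -7)
(J(6, (2 + 6)*(-5 + 3))*(-5))² = (-7*(-5))² = 35² = 1225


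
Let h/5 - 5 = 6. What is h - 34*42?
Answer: -1373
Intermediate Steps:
h = 55 (h = 25 + 5*6 = 25 + 30 = 55)
h - 34*42 = 55 - 34*42 = 55 - 1428 = -1373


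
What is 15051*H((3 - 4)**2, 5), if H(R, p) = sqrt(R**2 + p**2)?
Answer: 15051*sqrt(26) ≈ 76745.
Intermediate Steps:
15051*H((3 - 4)**2, 5) = 15051*sqrt(((3 - 4)**2)**2 + 5**2) = 15051*sqrt(((-1)**2)**2 + 25) = 15051*sqrt(1**2 + 25) = 15051*sqrt(1 + 25) = 15051*sqrt(26)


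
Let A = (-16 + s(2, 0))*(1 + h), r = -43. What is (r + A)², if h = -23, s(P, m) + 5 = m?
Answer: 175561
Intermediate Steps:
s(P, m) = -5 + m
A = 462 (A = (-16 + (-5 + 0))*(1 - 23) = (-16 - 5)*(-22) = -21*(-22) = 462)
(r + A)² = (-43 + 462)² = 419² = 175561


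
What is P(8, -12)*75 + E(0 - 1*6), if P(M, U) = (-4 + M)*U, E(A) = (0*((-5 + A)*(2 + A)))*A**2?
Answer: -3600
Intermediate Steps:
E(A) = 0 (E(A) = 0*A**2 = 0)
P(M, U) = U*(-4 + M)
P(8, -12)*75 + E(0 - 1*6) = -12*(-4 + 8)*75 + 0 = -12*4*75 + 0 = -48*75 + 0 = -3600 + 0 = -3600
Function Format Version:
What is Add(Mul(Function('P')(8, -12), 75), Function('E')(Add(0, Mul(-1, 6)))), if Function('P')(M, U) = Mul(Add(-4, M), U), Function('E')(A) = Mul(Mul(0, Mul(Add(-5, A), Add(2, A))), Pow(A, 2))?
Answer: -3600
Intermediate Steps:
Function('E')(A) = 0 (Function('E')(A) = Mul(0, Pow(A, 2)) = 0)
Function('P')(M, U) = Mul(U, Add(-4, M))
Add(Mul(Function('P')(8, -12), 75), Function('E')(Add(0, Mul(-1, 6)))) = Add(Mul(Mul(-12, Add(-4, 8)), 75), 0) = Add(Mul(Mul(-12, 4), 75), 0) = Add(Mul(-48, 75), 0) = Add(-3600, 0) = -3600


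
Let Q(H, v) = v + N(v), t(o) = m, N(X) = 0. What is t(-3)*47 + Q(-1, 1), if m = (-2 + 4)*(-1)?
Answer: -93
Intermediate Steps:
m = -2 (m = 2*(-1) = -2)
t(o) = -2
Q(H, v) = v (Q(H, v) = v + 0 = v)
t(-3)*47 + Q(-1, 1) = -2*47 + 1 = -94 + 1 = -93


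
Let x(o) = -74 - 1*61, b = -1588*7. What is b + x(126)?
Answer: -11251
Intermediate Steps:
b = -11116
x(o) = -135 (x(o) = -74 - 61 = -135)
b + x(126) = -11116 - 135 = -11251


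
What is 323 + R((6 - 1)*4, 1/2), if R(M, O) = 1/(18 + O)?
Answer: 11953/37 ≈ 323.05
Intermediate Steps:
323 + R((6 - 1)*4, 1/2) = 323 + 1/(18 + 1/2) = 323 + 1/(18 + ½) = 323 + 1/(37/2) = 323 + 2/37 = 11953/37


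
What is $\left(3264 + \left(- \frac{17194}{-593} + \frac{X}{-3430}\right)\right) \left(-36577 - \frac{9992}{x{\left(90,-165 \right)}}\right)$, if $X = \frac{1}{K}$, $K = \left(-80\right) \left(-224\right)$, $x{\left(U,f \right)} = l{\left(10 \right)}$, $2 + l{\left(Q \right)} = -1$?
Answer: $- \frac{11971343483816541173}{109347302400} \approx -1.0948 \cdot 10^{8}$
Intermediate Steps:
$l{\left(Q \right)} = -3$ ($l{\left(Q \right)} = -2 - 1 = -3$)
$x{\left(U,f \right)} = -3$
$K = 17920$
$X = \frac{1}{17920} \approx 5.5804 \cdot 10^{-5}$
$\left(3264 + \left(- \frac{17194}{-593} + \frac{X}{-3430}\right)\right) \left(-36577 - \frac{9992}{x{\left(90,-165 \right)}}\right) = \left(3264 + \left(- \frac{17194}{-593} + \frac{1}{17920 \left(-3430\right)}\right)\right) \left(-36577 - \frac{9992}{-3}\right) = \left(3264 + \left(\left(-17194\right) \left(- \frac{1}{593}\right) + \frac{1}{17920} \left(- \frac{1}{3430}\right)\right)\right) \left(-36577 - - \frac{9992}{3}\right) = \left(3264 + \left(\frac{17194}{593} - \frac{1}{61465600}\right)\right) \left(-36577 + \frac{9992}{3}\right) = \left(3264 + \frac{1056839525807}{36449100800}\right) \left(- \frac{99739}{3}\right) = \frac{120026704537007}{36449100800} \left(- \frac{99739}{3}\right) = - \frac{11971343483816541173}{109347302400}$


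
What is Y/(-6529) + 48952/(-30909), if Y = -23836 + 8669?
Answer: 149189195/201804861 ≈ 0.73927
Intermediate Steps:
Y = -15167
Y/(-6529) + 48952/(-30909) = -15167/(-6529) + 48952/(-30909) = -15167*(-1/6529) + 48952*(-1/30909) = 15167/6529 - 48952/30909 = 149189195/201804861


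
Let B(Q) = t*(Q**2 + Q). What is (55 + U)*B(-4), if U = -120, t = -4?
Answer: 3120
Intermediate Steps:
B(Q) = -4*Q - 4*Q**2 (B(Q) = -4*(Q**2 + Q) = -4*(Q + Q**2) = -4*Q - 4*Q**2)
(55 + U)*B(-4) = (55 - 120)*(-4*(-4)*(1 - 4)) = -(-260)*(-4)*(-3) = -65*(-48) = 3120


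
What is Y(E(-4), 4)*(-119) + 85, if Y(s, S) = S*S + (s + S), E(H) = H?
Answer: -1819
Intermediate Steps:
Y(s, S) = S + s + S² (Y(s, S) = S² + (S + s) = S + s + S²)
Y(E(-4), 4)*(-119) + 85 = (4 - 4 + 4²)*(-119) + 85 = (4 - 4 + 16)*(-119) + 85 = 16*(-119) + 85 = -1904 + 85 = -1819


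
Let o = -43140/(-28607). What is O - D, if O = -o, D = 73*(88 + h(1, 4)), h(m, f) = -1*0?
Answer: -183814508/28607 ≈ -6425.5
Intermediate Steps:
h(m, f) = 0
D = 6424 (D = 73*(88 + 0) = 73*88 = 6424)
o = 43140/28607 (o = -43140*(-1/28607) = 43140/28607 ≈ 1.5080)
O = -43140/28607 (O = -1*43140/28607 = -43140/28607 ≈ -1.5080)
O - D = -43140/28607 - 1*6424 = -43140/28607 - 6424 = -183814508/28607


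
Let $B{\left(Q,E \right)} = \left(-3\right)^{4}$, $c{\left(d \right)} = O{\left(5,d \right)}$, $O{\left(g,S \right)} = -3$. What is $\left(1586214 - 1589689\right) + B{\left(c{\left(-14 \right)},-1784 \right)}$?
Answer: $-3394$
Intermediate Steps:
$c{\left(d \right)} = -3$
$B{\left(Q,E \right)} = 81$
$\left(1586214 - 1589689\right) + B{\left(c{\left(-14 \right)},-1784 \right)} = \left(1586214 - 1589689\right) + 81 = -3475 + 81 = -3394$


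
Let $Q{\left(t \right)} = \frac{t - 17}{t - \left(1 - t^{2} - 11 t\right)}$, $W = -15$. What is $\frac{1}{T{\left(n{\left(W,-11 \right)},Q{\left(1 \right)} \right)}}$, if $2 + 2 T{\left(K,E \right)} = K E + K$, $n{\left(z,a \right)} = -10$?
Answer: $\frac{3}{2} \approx 1.5$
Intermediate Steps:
$Q{\left(t \right)} = \frac{-17 + t}{-1 + t^{2} + 12 t}$ ($Q{\left(t \right)} = \frac{-17 + t}{t + \left(-1 + t^{2} + 11 t\right)} = \frac{-17 + t}{-1 + t^{2} + 12 t}$)
$T{\left(K,E \right)} = -1 + \frac{K}{2} + \frac{E K}{2}$ ($T{\left(K,E \right)} = -1 + \frac{K E + K}{2} = -1 + \frac{E K + K}{2} = -1 + \frac{K + E K}{2} = -1 + \left(\frac{K}{2} + \frac{E K}{2}\right) = -1 + \frac{K}{2} + \frac{E K}{2}$)
$\frac{1}{T{\left(n{\left(W,-11 \right)},Q{\left(1 \right)} \right)}} = \frac{1}{-1 + \frac{1}{2} \left(-10\right) + \frac{1}{2} \frac{-17 + 1}{-1 + 1^{2} + 12 \cdot 1} \left(-10\right)} = \frac{1}{-1 - 5 + \frac{1}{2} \frac{1}{-1 + 1 + 12} \left(-16\right) \left(-10\right)} = \frac{1}{-1 - 5 + \frac{1}{2} \cdot \frac{1}{12} \left(-16\right) \left(-10\right)} = \frac{1}{-1 - 5 + \frac{1}{2} \left(- \frac{4}{3}\right) \left(-10\right)} = \frac{1}{-1 - 5 + \frac{20}{3}} = \frac{1}{\frac{2}{3}} = \frac{3}{2}$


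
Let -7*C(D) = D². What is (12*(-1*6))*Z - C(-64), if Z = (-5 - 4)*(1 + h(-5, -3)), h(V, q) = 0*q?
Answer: 8632/7 ≈ 1233.1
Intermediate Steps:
h(V, q) = 0
C(D) = -D²/7
Z = -9 (Z = (-5 - 4)*(1 + 0) = -9*1 = -9)
(12*(-1*6))*Z - C(-64) = (12*(-1*6))*(-9) - (-1)*(-64)²/7 = (12*(-6))*(-9) - (-1)*4096/7 = -72*(-9) - 1*(-4096/7) = 648 + 4096/7 = 8632/7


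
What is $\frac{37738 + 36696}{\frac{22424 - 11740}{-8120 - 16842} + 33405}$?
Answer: $\frac{929010754}{416922463} \approx 2.2283$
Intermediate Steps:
$\frac{37738 + 36696}{\frac{22424 - 11740}{-8120 - 16842} + 33405} = \frac{74434}{\frac{10684}{-24962} + 33405} = \frac{74434}{10684 \left(- \frac{1}{24962}\right) + 33405} = \frac{74434}{- \frac{5342}{12481} + 33405} = \frac{74434}{\frac{416922463}{12481}} = 74434 \cdot \frac{12481}{416922463} = \frac{929010754}{416922463}$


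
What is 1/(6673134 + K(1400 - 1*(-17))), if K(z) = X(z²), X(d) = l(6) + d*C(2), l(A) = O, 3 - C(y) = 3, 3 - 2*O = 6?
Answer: 2/13346265 ≈ 1.4985e-7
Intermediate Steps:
O = -3/2 (O = 3/2 - ½*6 = 3/2 - 3 = -3/2 ≈ -1.5000)
C(y) = 0 (C(y) = 3 - 1*3 = 3 - 3 = 0)
l(A) = -3/2
X(d) = -3/2 (X(d) = -3/2 + d*0 = -3/2 + 0 = -3/2)
K(z) = -3/2
1/(6673134 + K(1400 - 1*(-17))) = 1/(6673134 - 3/2) = 1/(13346265/2) = 2/13346265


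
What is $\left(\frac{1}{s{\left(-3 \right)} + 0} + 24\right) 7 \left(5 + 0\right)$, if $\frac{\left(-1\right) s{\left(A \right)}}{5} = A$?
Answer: $\frac{2527}{3} \approx 842.33$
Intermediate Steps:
$s{\left(A \right)} = - 5 A$
$\left(\frac{1}{s{\left(-3 \right)} + 0} + 24\right) 7 \left(5 + 0\right) = \left(\frac{1}{\left(-5\right) \left(-3\right) + 0} + 24\right) 7 \left(5 + 0\right) = \left(\frac{1}{15 + 0} + 24\right) 7 \cdot 5 = \left(\frac{1}{15} + 24\right) 35 = \frac{361}{15} \cdot 35 = \frac{2527}{3}$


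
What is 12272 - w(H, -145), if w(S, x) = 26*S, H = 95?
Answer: 9802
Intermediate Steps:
12272 - w(H, -145) = 12272 - 26*95 = 12272 - 1*2470 = 12272 - 2470 = 9802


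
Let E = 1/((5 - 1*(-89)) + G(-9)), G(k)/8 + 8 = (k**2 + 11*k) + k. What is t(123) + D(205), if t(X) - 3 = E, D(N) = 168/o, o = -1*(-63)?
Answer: 351/62 ≈ 5.6613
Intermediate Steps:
G(k) = -64 + 8*k**2 + 96*k (G(k) = -64 + 8*((k**2 + 11*k) + k) = -64 + 8*(k**2 + 12*k) = -64 + (8*k**2 + 96*k) = -64 + 8*k**2 + 96*k)
o = 63
D(N) = 8/3 (D(N) = 168/63 = 168*(1/63) = 8/3)
E = -1/186 (E = 1/((5 - 1*(-89)) + (-64 + 8*(-9)**2 + 96*(-9))) = 1/((5 + 89) + (-64 + 8*81 - 864)) = 1/(94 + (-64 + 648 - 864)) = 1/(94 - 280) = 1/(-186) = -1/186 ≈ -0.0053763)
t(X) = 557/186 (t(X) = 3 - 1/186 = 557/186)
t(123) + D(205) = 557/186 + 8/3 = 351/62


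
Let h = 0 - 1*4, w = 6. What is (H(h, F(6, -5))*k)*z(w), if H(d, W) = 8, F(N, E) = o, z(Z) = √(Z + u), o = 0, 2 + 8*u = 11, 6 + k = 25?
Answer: 38*√114 ≈ 405.73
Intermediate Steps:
k = 19 (k = -6 + 25 = 19)
u = 9/8 (u = -¼ + (⅛)*11 = -¼ + 11/8 = 9/8 ≈ 1.1250)
h = -4 (h = 0 - 4 = -4)
z(Z) = √(9/8 + Z) (z(Z) = √(Z + 9/8) = √(9/8 + Z))
F(N, E) = 0
(H(h, F(6, -5))*k)*z(w) = (8*19)*(√(18 + 16*6)/4) = 152*(√(18 + 96)/4) = 152*(√114/4) = 38*√114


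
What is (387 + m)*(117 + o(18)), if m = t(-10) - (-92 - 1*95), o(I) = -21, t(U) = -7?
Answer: 54432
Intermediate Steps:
m = 180 (m = -7 - (-92 - 1*95) = -7 - (-92 - 95) = -7 - 1*(-187) = -7 + 187 = 180)
(387 + m)*(117 + o(18)) = (387 + 180)*(117 - 21) = 567*96 = 54432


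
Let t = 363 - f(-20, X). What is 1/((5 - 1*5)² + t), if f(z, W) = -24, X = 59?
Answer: 1/387 ≈ 0.0025840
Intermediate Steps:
t = 387 (t = 363 - 1*(-24) = 363 + 24 = 387)
1/((5 - 1*5)² + t) = 1/((5 - 1*5)² + 387) = 1/((5 - 5)² + 387) = 1/(0² + 387) = 1/(0 + 387) = 1/387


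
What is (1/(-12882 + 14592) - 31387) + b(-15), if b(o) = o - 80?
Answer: -53834219/1710 ≈ -31482.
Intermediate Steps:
b(o) = -80 + o
(1/(-12882 + 14592) - 31387) + b(-15) = (1/(-12882 + 14592) - 31387) + (-80 - 15) = (1/1710 - 31387) - 95 = -53671769/1710 - 95 = -53834219/1710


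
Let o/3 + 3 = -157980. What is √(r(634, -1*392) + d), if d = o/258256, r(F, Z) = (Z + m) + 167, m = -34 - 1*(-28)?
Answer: 7*I*√19807670265/64564 ≈ 15.259*I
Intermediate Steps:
o = -473949 (o = -9 + 3*(-157980) = -9 - 473940 = -473949)
m = -6 (m = -34 + 28 = -6)
r(F, Z) = 161 + Z (r(F, Z) = (Z - 6) + 167 = (-6 + Z) + 167 = 161 + Z)
d = -473949/258256 ≈ -1.8352
√(r(634, -1*392) + d) = √((161 - 1*392) - 473949/258256) = √((161 - 392) - 473949/258256) = √(-231 - 473949/258256) = √(-60131085/258256) = 7*I*√19807670265/64564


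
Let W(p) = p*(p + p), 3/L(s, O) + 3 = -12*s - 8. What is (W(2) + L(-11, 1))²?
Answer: 942841/14641 ≈ 64.397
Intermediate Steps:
L(s, O) = 3/(-11 - 12*s) (L(s, O) = 3/(-3 + (-12*s - 8)) = 3/(-3 + (-8 - 12*s)) = 3/(-11 - 12*s))
W(p) = 2*p² (W(p) = p*(2*p) = 2*p²)
(W(2) + L(-11, 1))² = (2*2² - 3/(11 + 12*(-11)))² = (2*4 - 3/(11 - 132))² = (8 - 3/(-121))² = (8 - 3*(-1/121))² = (8 + 3/121)² = (971/121)² = 942841/14641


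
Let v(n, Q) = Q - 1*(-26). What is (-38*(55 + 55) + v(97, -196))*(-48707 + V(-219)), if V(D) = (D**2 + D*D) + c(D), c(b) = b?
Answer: -204432600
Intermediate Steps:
v(n, Q) = 26 + Q (v(n, Q) = Q + 26 = 26 + Q)
V(D) = D + 2*D**2 (V(D) = (D**2 + D*D) + D = (D**2 + D**2) + D = 2*D**2 + D = D + 2*D**2)
(-38*(55 + 55) + v(97, -196))*(-48707 + V(-219)) = (-38*(55 + 55) + (26 - 196))*(-48707 - 219*(1 + 2*(-219))) = (-38*110 - 170)*(-48707 - 219*(1 - 438)) = (-4180 - 170)*(-48707 - 219*(-437)) = -4350*(-48707 + 95703) = -4350*46996 = -204432600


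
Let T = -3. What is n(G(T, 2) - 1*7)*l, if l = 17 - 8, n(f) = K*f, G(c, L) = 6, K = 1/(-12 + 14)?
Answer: -9/2 ≈ -4.5000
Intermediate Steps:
K = ½ (K = 1/2 = ½ ≈ 0.50000)
n(f) = f/2
l = 9
n(G(T, 2) - 1*7)*l = ((6 - 1*7)/2)*9 = ((6 - 7)/2)*9 = ((½)*(-1))*9 = -½*9 = -9/2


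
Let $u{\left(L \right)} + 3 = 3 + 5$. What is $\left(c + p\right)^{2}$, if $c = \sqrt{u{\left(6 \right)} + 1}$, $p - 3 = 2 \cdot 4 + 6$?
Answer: $\left(17 + \sqrt{6}\right)^{2} \approx 378.28$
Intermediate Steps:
$u{\left(L \right)} = 5$ ($u{\left(L \right)} = -3 + \left(3 + 5\right) = -3 + 8 = 5$)
$p = 17$ ($p = 3 + \left(2 \cdot 4 + 6\right) = 3 + \left(8 + 6\right) = 3 + 14 = 17$)
$c = \sqrt{6}$ ($c = \sqrt{5 + 1} = \sqrt{6} \approx 2.4495$)
$\left(c + p\right)^{2} = \left(\sqrt{6} + 17\right)^{2} = \left(17 + \sqrt{6}\right)^{2}$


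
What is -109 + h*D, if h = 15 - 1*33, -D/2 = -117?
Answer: -4321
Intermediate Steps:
D = 234 (D = -2*(-117) = 234)
h = -18 (h = 15 - 33 = -18)
-109 + h*D = -109 - 18*234 = -109 - 4212 = -4321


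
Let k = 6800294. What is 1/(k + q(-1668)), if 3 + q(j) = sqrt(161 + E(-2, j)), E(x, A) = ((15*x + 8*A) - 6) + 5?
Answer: 6800291/46243957697895 - I*sqrt(13214)/46243957697895 ≈ 1.4705e-7 - 2.4858e-12*I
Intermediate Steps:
E(x, A) = -1 + 8*A + 15*x (E(x, A) = ((8*A + 15*x) - 6) + 5 = (-6 + 8*A + 15*x) + 5 = -1 + 8*A + 15*x)
q(j) = -3 + sqrt(130 + 8*j) (q(j) = -3 + sqrt(161 + (-1 + 8*j + 15*(-2))) = -3 + sqrt(161 + (-1 + 8*j - 30)) = -3 + sqrt(161 + (-31 + 8*j)) = -3 + sqrt(130 + 8*j))
1/(k + q(-1668)) = 1/(6800294 + (-3 + sqrt(130 + 8*(-1668)))) = 1/(6800294 + (-3 + sqrt(130 - 13344))) = 1/(6800294 + (-3 + sqrt(-13214))) = 1/(6800294 + (-3 + I*sqrt(13214))) = 1/(6800291 + I*sqrt(13214))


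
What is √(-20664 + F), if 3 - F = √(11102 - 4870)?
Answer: √(-20661 - 2*√1558) ≈ 144.01*I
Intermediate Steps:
F = 3 - 2*√1558 (F = 3 - √(11102 - 4870) = 3 - √6232 = 3 - 2*√1558 ≈ -75.943)
√(-20664 + F) = √(-20664 + (3 - 2*√1558)) = √(-20661 - 2*√1558)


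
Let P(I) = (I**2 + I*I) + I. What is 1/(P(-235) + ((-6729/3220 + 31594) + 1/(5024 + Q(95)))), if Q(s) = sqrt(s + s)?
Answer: 18555605690960087260/2631313114516973933048673 + 5184200*sqrt(190)/2631313114516973933048673 ≈ 7.0518e-6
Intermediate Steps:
Q(s) = sqrt(2)*sqrt(s) (Q(s) = sqrt(2*s) = sqrt(2)*sqrt(s))
P(I) = I + 2*I**2 (P(I) = (I**2 + I**2) + I = 2*I**2 + I = I + 2*I**2)
1/(P(-235) + ((-6729/3220 + 31594) + 1/(5024 + Q(95)))) = 1/(-235*(1 + 2*(-235)) + ((-6729/3220 + 31594) + 1/(5024 + sqrt(2)*sqrt(95)))) = 1/(-235*(1 - 470) + ((-6729*1/3220 + 31594) + 1/(5024 + sqrt(190)))) = 1/(-235*(-469) + ((-6729/3220 + 31594) + 1/(5024 + sqrt(190)))) = 1/(110215 + (101725951/3220 + 1/(5024 + sqrt(190)))) = 1/(456618251/3220 + 1/(5024 + sqrt(190)))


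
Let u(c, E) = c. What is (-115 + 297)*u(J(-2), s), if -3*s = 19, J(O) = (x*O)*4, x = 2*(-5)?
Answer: 14560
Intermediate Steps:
x = -10
J(O) = -40*O (J(O) = -10*O*4 = -40*O)
s = -19/3 (s = -1/3*19 = -19/3 ≈ -6.3333)
(-115 + 297)*u(J(-2), s) = (-115 + 297)*(-40*(-2)) = 182*80 = 14560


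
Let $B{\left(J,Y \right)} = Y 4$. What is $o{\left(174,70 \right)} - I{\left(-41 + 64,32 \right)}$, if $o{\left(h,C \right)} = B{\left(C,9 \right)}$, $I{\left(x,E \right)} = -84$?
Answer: $120$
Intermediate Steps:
$B{\left(J,Y \right)} = 4 Y$
$o{\left(h,C \right)} = 36$ ($o{\left(h,C \right)} = 4 \cdot 9 = 36$)
$o{\left(174,70 \right)} - I{\left(-41 + 64,32 \right)} = 36 - -84 = 36 + 84 = 120$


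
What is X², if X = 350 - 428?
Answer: 6084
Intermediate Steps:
X = -78
X² = (-78)² = 6084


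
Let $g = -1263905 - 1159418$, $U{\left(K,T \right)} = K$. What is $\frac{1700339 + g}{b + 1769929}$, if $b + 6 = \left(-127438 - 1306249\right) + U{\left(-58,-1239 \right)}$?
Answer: $- \frac{361492}{168089} \approx -2.1506$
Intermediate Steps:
$g = -2423323$ ($g = -1263905 - 1159418 = -2423323$)
$b = -1433751$ ($b = -6 - 1433745 = -1433751$)
$\frac{1700339 + g}{b + 1769929} = \frac{1700339 - 2423323}{-1433751 + 1769929} = - \frac{722984}{336178} = \left(-722984\right) \frac{1}{336178} = - \frac{361492}{168089}$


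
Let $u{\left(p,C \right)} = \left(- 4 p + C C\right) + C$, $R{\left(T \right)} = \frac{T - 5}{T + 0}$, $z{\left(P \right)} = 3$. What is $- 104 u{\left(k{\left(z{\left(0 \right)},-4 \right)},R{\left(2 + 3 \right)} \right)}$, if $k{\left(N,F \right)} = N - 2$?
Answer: $416$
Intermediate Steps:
$k{\left(N,F \right)} = -2 + N$ ($k{\left(N,F \right)} = N - 2 = -2 + N$)
$R{\left(T \right)} = \frac{-5 + T}{T}$
$u{\left(p,C \right)} = C + C^{2} - 4 p$ ($u{\left(p,C \right)} = \left(- 4 p + C^{2}\right) + C = \left(C^{2} - 4 p\right) + C = C + C^{2} - 4 p$)
$- 104 u{\left(k{\left(z{\left(0 \right)},-4 \right)},R{\left(2 + 3 \right)} \right)} = - 104 \left(\frac{-5 + \left(2 + 3\right)}{2 + 3} + \left(\frac{-5 + \left(2 + 3\right)}{2 + 3}\right)^{2} - 4 \left(-2 + 3\right)\right) = - 104 \left(\frac{-5 + 5}{5} + \left(\frac{-5 + 5}{5}\right)^{2} - 4\right) = - 104 \left(\frac{1}{5} \cdot 0 + \left(\frac{1}{5} \cdot 0\right)^{2} - 4\right) = - 104 \left(0 + 0^{2} - 4\right) = - 104 \left(0 + 0 - 4\right) = \left(-104\right) \left(-4\right) = 416$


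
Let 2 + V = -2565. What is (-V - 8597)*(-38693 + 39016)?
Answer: -1947690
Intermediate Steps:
V = -2567 (V = -2 - 2565 = -2567)
(-V - 8597)*(-38693 + 39016) = (-1*(-2567) - 8597)*(-38693 + 39016) = (2567 - 8597)*323 = -6030*323 = -1947690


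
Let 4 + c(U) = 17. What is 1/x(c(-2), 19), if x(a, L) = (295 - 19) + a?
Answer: 1/289 ≈ 0.0034602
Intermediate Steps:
c(U) = 13 (c(U) = -4 + 17 = 13)
x(a, L) = 276 + a
1/x(c(-2), 19) = 1/(276 + 13) = 1/289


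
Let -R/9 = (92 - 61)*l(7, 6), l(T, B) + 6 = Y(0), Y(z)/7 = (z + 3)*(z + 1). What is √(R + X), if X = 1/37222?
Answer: 11*I*√47919193358/37222 ≈ 64.692*I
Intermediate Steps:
X = 1/37222 ≈ 2.6866e-5
Y(z) = 7*(1 + z)*(3 + z) (Y(z) = 7*((z + 3)*(z + 1)) = 7*((3 + z)*(1 + z)) = 7*((1 + z)*(3 + z)) = 7*(1 + z)*(3 + z))
l(T, B) = 15 (l(T, B) = -6 + (21 + 7*0² + 28*0) = -6 + (21 + 7*0 + 0) = -6 + (21 + 0 + 0) = -6 + 21 = 15)
R = -4185 (R = -9*(92 - 61)*15 = -279*15 = -9*465 = -4185)
√(R + X) = √(-4185 + 1/37222) = √(-155774069/37222) = 11*I*√47919193358/37222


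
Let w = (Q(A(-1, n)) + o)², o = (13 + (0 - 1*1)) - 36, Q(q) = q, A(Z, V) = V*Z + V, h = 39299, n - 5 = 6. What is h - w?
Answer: 38723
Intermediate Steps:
n = 11 (n = 5 + 6 = 11)
A(Z, V) = V + V*Z
o = -24 (o = (13 + (0 - 1)) - 36 = (13 - 1) - 36 = 12 - 36 = -24)
w = 576 (w = (11*(1 - 1) - 24)² = (11*0 - 24)² = (0 - 24)² = (-24)² = 576)
h - w = 39299 - 1*576 = 39299 - 576 = 38723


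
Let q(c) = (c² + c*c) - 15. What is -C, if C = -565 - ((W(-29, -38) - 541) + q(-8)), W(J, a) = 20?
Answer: 157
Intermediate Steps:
q(c) = -15 + 2*c² (q(c) = (c² + c²) - 15 = 2*c² - 15 = -15 + 2*c²)
C = -157 (C = -565 - ((20 - 541) + (-15 + 2*(-8)²)) = -565 - (-521 + (-15 + 2*64)) = -565 - (-521 + (-15 + 128)) = -565 - (-521 + 113) = -565 - 1*(-408) = -565 + 408 = -157)
-C = -1*(-157) = 157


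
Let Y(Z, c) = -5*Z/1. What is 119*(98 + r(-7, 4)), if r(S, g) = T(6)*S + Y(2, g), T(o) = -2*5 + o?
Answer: 13804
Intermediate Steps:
Y(Z, c) = -5*Z (Y(Z, c) = -5*Z*1 = -5*Z)
T(o) = -10 + o
r(S, g) = -10 - 4*S (r(S, g) = (-10 + 6)*S - 5*2 = -4*S - 10 = -10 - 4*S)
119*(98 + r(-7, 4)) = 119*(98 + (-10 - 4*(-7))) = 119*(98 + (-10 + 28)) = 119*(98 + 18) = 119*116 = 13804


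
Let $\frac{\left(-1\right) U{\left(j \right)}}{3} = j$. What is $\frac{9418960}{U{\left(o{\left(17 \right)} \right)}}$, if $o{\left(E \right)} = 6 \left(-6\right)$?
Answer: $\frac{2354740}{27} \approx 87213.0$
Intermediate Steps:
$o{\left(E \right)} = -36$
$U{\left(j \right)} = - 3 j$
$\frac{9418960}{U{\left(o{\left(17 \right)} \right)}} = \frac{9418960}{\left(-3\right) \left(-36\right)} = \frac{9418960}{108} = 9418960 \cdot \frac{1}{108} = \frac{2354740}{27}$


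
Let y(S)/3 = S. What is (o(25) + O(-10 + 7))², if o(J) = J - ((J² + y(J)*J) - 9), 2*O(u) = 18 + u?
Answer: 24176889/4 ≈ 6.0442e+6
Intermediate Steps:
y(S) = 3*S
O(u) = 9 + u/2 (O(u) = (18 + u)/2 = 9 + u/2)
o(J) = 9 + J - 4*J² (o(J) = J - ((J² + (3*J)*J) - 9) = J - ((J² + 3*J²) - 9) = J - (4*J² - 9) = J - (-9 + 4*J²) = J + (9 - 4*J²) = 9 + J - 4*J²)
(o(25) + O(-10 + 7))² = ((9 + 25 - 4*25²) + (9 + (-10 + 7)/2))² = ((9 + 25 - 4*625) + (9 + (½)*(-3)))² = ((9 + 25 - 2500) + (9 - 3/2))² = (-2466 + 15/2)² = (-4917/2)² = 24176889/4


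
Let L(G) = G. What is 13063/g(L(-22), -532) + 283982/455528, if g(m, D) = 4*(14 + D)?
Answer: -670268945/117981752 ≈ -5.6811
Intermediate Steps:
g(m, D) = 56 + 4*D
13063/g(L(-22), -532) + 283982/455528 = 13063/(56 + 4*(-532)) + 283982/455528 = 13063/(56 - 2128) + 283982*(1/455528) = 13063/(-2072) + 141991/227764 = 13063*(-1/2072) + 141991/227764 = -13063/2072 + 141991/227764 = -670268945/117981752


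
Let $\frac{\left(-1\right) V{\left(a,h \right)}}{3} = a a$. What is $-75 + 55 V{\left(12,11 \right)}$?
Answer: $-23835$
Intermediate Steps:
$V{\left(a,h \right)} = - 3 a^{2}$ ($V{\left(a,h \right)} = - 3 a a = - 3 a^{2}$)
$-75 + 55 V{\left(12,11 \right)} = -75 + 55 \left(- 3 \cdot 12^{2}\right) = -75 + 55 \left(\left(-3\right) 144\right) = -75 + 55 \left(-432\right) = -75 - 23760 = -23835$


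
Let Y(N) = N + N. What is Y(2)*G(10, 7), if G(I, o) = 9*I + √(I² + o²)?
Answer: 360 + 4*√149 ≈ 408.83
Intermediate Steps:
Y(N) = 2*N
G(I, o) = √(I² + o²) + 9*I
Y(2)*G(10, 7) = (2*2)*(√(10² + 7²) + 9*10) = 4*(√(100 + 49) + 90) = 4*(√149 + 90) = 4*(90 + √149) = 360 + 4*√149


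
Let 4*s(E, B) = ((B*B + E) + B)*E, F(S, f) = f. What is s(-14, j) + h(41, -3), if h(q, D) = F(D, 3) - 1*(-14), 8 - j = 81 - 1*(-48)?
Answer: -50754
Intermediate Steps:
j = -121 (j = 8 - (81 - 1*(-48)) = 8 - (81 + 48) = 8 - 1*129 = 8 - 129 = -121)
h(q, D) = 17 (h(q, D) = 3 - 1*(-14) = 3 + 14 = 17)
s(E, B) = E*(B + E + B²)/4 (s(E, B) = (((B*B + E) + B)*E)/4 = (((B² + E) + B)*E)/4 = (((E + B²) + B)*E)/4 = ((B + E + B²)*E)/4 = (E*(B + E + B²))/4 = E*(B + E + B²)/4)
s(-14, j) + h(41, -3) = (¼)*(-14)*(-121 - 14 + (-121)²) + 17 = (¼)*(-14)*(-121 - 14 + 14641) + 17 = (¼)*(-14)*14506 + 17 = -50771 + 17 = -50754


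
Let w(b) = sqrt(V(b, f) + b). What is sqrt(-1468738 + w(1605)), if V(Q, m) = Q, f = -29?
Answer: sqrt(-1468738 + sqrt(3210)) ≈ 1211.9*I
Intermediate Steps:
w(b) = sqrt(2)*sqrt(b) (w(b) = sqrt(b + b) = sqrt(2*b) = sqrt(2)*sqrt(b))
sqrt(-1468738 + w(1605)) = sqrt(-1468738 + sqrt(2)*sqrt(1605)) = sqrt(-1468738 + sqrt(3210))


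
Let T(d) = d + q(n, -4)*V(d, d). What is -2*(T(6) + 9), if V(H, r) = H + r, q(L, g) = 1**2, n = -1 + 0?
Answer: -54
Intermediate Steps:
n = -1
q(L, g) = 1
T(d) = 3*d (T(d) = d + 1*(d + d) = d + 1*(2*d) = d + 2*d = 3*d)
-2*(T(6) + 9) = -2*(3*6 + 9) = -2*(18 + 9) = -2*27 = -54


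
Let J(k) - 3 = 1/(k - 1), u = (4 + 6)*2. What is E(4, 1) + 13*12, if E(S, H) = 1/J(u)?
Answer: 9067/58 ≈ 156.33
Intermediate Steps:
u = 20 (u = 10*2 = 20)
J(k) = 3 + 1/(-1 + k) (J(k) = 3 + 1/(k - 1) = 3 + 1/(-1 + k))
E(S, H) = 19/58 (E(S, H) = 1/((-2 + 3*20)/(-1 + 20)) = 1/((-2 + 60)/19) = 1/((1/19)*58) = 1/(58/19) = 19/58)
E(4, 1) + 13*12 = 19/58 + 13*12 = 19/58 + 156 = 9067/58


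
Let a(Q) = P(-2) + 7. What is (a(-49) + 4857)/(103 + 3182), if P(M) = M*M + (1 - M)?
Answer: 4871/3285 ≈ 1.4828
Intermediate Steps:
P(M) = 1 + M**2 - M (P(M) = M**2 + (1 - M) = 1 + M**2 - M)
a(Q) = 14 (a(Q) = (1 + (-2)**2 - 1*(-2)) + 7 = (1 + 4 + 2) + 7 = 7 + 7 = 14)
(a(-49) + 4857)/(103 + 3182) = (14 + 4857)/(103 + 3182) = 4871/3285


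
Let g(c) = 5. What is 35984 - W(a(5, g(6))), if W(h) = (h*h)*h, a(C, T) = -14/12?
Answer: 7772887/216 ≈ 35986.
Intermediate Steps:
a(C, T) = -7/6 (a(C, T) = -14*1/12 = -7/6)
W(h) = h³ (W(h) = h²*h = h³)
35984 - W(a(5, g(6))) = 35984 - (-7/6)³ = 35984 - 1*(-343/216) = 35984 + 343/216 = 7772887/216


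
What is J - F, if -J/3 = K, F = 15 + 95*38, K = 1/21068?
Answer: -76371503/21068 ≈ -3625.0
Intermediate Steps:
K = 1/21068 ≈ 4.7465e-5
F = 3625 (F = 15 + 3610 = 3625)
J = -3/21068 (J = -3*1/21068 = -3/21068 ≈ -0.00014240)
J - F = -3/21068 - 1*3625 = -3/21068 - 3625 = -76371503/21068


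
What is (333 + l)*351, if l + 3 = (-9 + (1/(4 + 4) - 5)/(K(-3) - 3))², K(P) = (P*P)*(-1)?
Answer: 145154295/1024 ≈ 1.4175e+5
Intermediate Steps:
K(P) = -P² (K(P) = P²*(-1) = -P²)
l = 72553/1024 (l = -3 + (-9 + (1/(4 + 4) - 5)/(-1*(-3)² - 3))² = -3 + (-9 + (1/8 - 5)/(-1*9 - 3))² = -3 + (-9 + (⅛ - 5)/(-9 - 3))² = -3 + (-9 - 39/8/(-12))² = -3 + (-9 - 39/8*(-1/12))² = -3 + (-9 + 13/32)² = -3 + (-275/32)² = -3 + 75625/1024 = 72553/1024 ≈ 70.853)
(333 + l)*351 = (333 + 72553/1024)*351 = (413545/1024)*351 = 145154295/1024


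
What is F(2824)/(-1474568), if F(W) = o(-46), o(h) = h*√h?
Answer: 23*I*√46/737284 ≈ 0.00021158*I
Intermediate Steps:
o(h) = h^(3/2)
F(W) = -46*I*√46 (F(W) = (-46)^(3/2) = -46*I*√46)
F(2824)/(-1474568) = -46*I*√46/(-1474568) = -46*I*√46*(-1/1474568) = 23*I*√46/737284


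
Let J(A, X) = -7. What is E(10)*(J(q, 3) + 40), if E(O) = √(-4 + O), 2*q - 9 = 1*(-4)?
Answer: 33*√6 ≈ 80.833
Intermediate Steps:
q = 5/2 (q = 9/2 + (1*(-4))/2 = 9/2 + (½)*(-4) = 9/2 - 2 = 5/2 ≈ 2.5000)
E(10)*(J(q, 3) + 40) = √(-4 + 10)*(-7 + 40) = √6*33 = 33*√6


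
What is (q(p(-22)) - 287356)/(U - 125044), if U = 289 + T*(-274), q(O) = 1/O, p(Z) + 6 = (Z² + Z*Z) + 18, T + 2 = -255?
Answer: 281608879/53250260 ≈ 5.2884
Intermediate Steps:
T = -257 (T = -2 - 255 = -257)
p(Z) = 12 + 2*Z² (p(Z) = -6 + ((Z² + Z*Z) + 18) = -6 + ((Z² + Z²) + 18) = -6 + (2*Z² + 18) = -6 + (18 + 2*Z²) = 12 + 2*Z²)
U = 70707 (U = 289 - 257*(-274) = 289 + 70418 = 70707)
(q(p(-22)) - 287356)/(U - 125044) = (1/(12 + 2*(-22)²) - 287356)/(70707 - 125044) = (1/(12 + 2*484) - 287356)/(-54337) = (1/(12 + 968) - 287356)*(-1/54337) = (1/980 - 287356)*(-1/54337) = -281608879/980*(-1/54337) = 281608879/53250260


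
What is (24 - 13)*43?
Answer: 473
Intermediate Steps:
(24 - 13)*43 = 11*43 = 473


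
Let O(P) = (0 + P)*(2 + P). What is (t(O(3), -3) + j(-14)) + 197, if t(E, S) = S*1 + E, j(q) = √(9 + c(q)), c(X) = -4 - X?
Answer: 209 + √19 ≈ 213.36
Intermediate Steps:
j(q) = √(5 - q) (j(q) = √(9 + (-4 - q)) = √(5 - q))
O(P) = P*(2 + P)
t(E, S) = E + S (t(E, S) = S + E = E + S)
(t(O(3), -3) + j(-14)) + 197 = ((3*(2 + 3) - 3) + √(5 - 1*(-14))) + 197 = ((3*5 - 3) + √(5 + 14)) + 197 = ((15 - 3) + √19) + 197 = (12 + √19) + 197 = 209 + √19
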